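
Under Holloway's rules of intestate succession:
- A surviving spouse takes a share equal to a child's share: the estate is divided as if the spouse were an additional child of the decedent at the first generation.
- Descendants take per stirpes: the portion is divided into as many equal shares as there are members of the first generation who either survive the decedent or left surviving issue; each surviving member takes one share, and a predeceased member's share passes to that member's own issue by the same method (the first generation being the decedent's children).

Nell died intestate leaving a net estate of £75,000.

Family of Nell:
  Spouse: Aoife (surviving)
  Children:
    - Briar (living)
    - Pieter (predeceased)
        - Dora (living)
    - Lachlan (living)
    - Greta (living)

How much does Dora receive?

The spouse counts as an additional share at the children's level, so there are 5 primary shares of £15,000. Aoife takes one such share (£15,000).
The children's combined portion (£60,000) is divided into 4 shares of £15,000: Briar, Lachlan, and Greta each take £15,000; Pieter's £15,000 share passes to Pieter's issue.
Pieter's share (£15,000) passes entirely to Dora.

Dora receives £15,000.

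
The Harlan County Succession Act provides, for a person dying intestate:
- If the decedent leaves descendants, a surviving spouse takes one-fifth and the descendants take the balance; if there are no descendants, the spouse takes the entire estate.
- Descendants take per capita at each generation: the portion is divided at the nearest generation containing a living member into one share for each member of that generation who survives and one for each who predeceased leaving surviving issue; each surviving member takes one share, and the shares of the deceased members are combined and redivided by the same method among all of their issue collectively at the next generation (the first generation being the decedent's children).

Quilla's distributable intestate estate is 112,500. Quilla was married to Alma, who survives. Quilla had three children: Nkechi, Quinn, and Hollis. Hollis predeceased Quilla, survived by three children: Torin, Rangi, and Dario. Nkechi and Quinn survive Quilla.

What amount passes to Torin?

Torin receives 10,000.

Alma takes one-fifth of 112,500 = 22,500. The remaining 90,000 passes to the descendants.
The descendants' portion (90,000) is divided at the children's generation into 3 shares of 30,000. Nkechi and Quinn each take 30,000. The remaining share for the deceased Hollis (30,000) is carried to the next generation.
That pool (30,000) is divided at the grandchildren's generation equally among Torin, Rangi, and Dario: 10,000 each.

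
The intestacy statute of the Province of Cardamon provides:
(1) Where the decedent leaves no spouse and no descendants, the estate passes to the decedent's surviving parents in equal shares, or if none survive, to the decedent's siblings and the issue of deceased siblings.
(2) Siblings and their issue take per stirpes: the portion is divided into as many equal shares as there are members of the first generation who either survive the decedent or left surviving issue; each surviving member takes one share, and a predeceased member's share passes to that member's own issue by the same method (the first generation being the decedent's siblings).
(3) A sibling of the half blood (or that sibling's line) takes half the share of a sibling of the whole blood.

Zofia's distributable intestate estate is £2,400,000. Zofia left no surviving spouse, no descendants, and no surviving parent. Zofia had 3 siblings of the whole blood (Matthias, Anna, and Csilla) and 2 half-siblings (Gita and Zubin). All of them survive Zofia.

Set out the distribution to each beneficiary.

The entire £2,400,000 passes to the siblings and their issue.
Counting each half-blood sibling's line as half a unit, there are 4 units in £2,400,000, so one unit is £600,000. Whole-blood lines (Matthias, Anna, and Csilla) take £600,000 each; half-blood lines (Gita and Zubin) take £300,000 each.

Matthias: £600,000; Anna: £600,000; Gita: £300,000; Csilla: £600,000; Zubin: £300,000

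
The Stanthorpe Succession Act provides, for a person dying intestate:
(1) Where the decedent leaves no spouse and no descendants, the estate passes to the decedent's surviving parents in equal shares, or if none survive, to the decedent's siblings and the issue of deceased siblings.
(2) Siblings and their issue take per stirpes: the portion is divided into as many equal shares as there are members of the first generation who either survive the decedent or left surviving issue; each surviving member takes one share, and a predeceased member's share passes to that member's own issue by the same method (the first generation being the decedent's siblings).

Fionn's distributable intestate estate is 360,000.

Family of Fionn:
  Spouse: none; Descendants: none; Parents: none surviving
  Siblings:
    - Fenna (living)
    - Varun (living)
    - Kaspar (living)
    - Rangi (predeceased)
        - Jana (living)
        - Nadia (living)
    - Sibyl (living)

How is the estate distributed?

The entire 360,000 passes to the siblings and their issue.
That amount (360,000) is divided into 5 shares of 72,000: Fenna, Varun, Kaspar, and Sibyl each take 72,000; Rangi's 72,000 share passes to Rangi's issue.
Rangi's share (72,000) is divided into 2 shares of 36,000: Jana and Nadia each take 36,000.

Fenna: 72,000; Varun: 72,000; Kaspar: 72,000; Jana: 36,000; Nadia: 36,000; Sibyl: 72,000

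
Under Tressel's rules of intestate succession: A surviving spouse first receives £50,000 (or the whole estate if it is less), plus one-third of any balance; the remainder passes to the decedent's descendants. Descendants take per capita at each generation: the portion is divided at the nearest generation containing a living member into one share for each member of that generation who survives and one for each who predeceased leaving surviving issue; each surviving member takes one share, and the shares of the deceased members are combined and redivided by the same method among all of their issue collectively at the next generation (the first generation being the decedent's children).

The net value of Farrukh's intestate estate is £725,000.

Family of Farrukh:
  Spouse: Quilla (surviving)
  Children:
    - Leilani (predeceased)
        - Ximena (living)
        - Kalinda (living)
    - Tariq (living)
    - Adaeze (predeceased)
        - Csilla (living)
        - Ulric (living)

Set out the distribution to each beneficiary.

Quilla: £275,000; Ximena: £75,000; Kalinda: £75,000; Tariq: £150,000; Csilla: £75,000; Ulric: £75,000

Quilla first takes £50,000, leaving a balance of £675,000. Quilla then takes one-third of the balance (£225,000), for a total of £275,000. The remaining £450,000 passes to the descendants.
The descendants' portion (£450,000) is divided at the children's generation into 3 shares of £150,000. Tariq takes £150,000. The 2 shares of the deceased (Leilani and Adaeze) are combined into a pool of £300,000.
That pool (£300,000) is divided at the grandchildren's generation equally among Ximena, Kalinda, Csilla, and Ulric: £75,000 each.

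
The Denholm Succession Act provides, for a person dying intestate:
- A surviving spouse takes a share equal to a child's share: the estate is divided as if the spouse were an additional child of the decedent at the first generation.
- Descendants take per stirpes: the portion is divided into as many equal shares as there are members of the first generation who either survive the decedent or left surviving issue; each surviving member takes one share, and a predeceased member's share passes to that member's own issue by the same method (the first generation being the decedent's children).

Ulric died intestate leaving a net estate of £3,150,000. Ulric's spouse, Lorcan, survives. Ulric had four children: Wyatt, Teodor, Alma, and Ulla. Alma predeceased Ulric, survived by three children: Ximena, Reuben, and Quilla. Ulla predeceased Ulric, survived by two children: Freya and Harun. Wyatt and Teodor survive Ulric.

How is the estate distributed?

Lorcan: £630,000; Wyatt: £630,000; Teodor: £630,000; Ximena: £210,000; Reuben: £210,000; Quilla: £210,000; Freya: £315,000; Harun: £315,000

The spouse counts as an additional share at the children's level, so there are 5 primary shares of £630,000. Lorcan takes one such share (£630,000).
The children's combined portion (£2,520,000) is divided into 4 shares of £630,000: Wyatt and Teodor each take £630,000; Alma's £630,000 share passes to Alma's issue; Ulla's £630,000 share passes to Ulla's issue.
Alma's share (£630,000) is divided into 3 shares of £210,000: Ximena, Reuben, and Quilla each take £210,000.
Ulla's share (£630,000) is divided into 2 shares of £315,000: Freya and Harun each take £315,000.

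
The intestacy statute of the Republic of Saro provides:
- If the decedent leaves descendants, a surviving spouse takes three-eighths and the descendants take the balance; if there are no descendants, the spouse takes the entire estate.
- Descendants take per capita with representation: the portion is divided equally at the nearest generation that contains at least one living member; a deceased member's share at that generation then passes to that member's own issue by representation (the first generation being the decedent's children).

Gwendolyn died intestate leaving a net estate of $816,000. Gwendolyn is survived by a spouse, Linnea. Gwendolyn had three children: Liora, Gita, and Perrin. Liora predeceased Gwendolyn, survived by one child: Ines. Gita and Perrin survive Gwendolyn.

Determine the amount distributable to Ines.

Ines receives $170,000.

Linnea takes three-eighths of $816,000 = $306,000. The remaining $510,000 passes to the descendants.
The descendants' portion ($510,000) is divided into 3 shares of $170,000: Gita and Perrin each take $170,000; Liora's $170,000 share passes to Liora's issue.
Liora's share ($170,000) passes entirely to Ines.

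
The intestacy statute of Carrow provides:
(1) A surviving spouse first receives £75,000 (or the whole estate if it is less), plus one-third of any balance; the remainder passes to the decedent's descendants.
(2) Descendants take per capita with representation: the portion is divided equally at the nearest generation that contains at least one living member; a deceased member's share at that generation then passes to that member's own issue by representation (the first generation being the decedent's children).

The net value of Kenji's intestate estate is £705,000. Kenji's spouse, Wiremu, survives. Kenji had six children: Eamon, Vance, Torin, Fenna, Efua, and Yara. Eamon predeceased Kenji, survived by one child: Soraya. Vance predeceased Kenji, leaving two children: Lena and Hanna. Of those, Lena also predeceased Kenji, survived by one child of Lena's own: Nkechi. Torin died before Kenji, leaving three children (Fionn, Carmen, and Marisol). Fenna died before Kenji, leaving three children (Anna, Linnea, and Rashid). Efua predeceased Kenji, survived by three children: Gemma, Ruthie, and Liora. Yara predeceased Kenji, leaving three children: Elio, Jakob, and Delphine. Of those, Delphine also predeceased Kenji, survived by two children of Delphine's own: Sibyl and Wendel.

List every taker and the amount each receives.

Wiremu: £285,000; Soraya: £28,000; Nkechi: £28,000; Hanna: £28,000; Fionn: £28,000; Carmen: £28,000; Marisol: £28,000; Anna: £28,000; Linnea: £28,000; Rashid: £28,000; Gemma: £28,000; Ruthie: £28,000; Liora: £28,000; Elio: £28,000; Jakob: £28,000; Sibyl: £14,000; Wendel: £14,000

Wiremu first takes £75,000, leaving a balance of £630,000. Wiremu then takes one-third of the balance (£210,000), for a total of £285,000. The remaining £420,000 passes to the descendants.
No child survives, so the initial division is made at the grandchildren's generation.
The descendants' portion (£420,000) is divided into 15 shares of £28,000: Soraya, Hanna, Fionn, Carmen, Marisol, Anna, Linnea, Rashid, Gemma, Ruthie, Liora, Elio, and Jakob each take £28,000; Lena's £28,000 share passes to Lena's issue; Delphine's £28,000 share passes to Delphine's issue.
Lena's share (£28,000) passes entirely to Nkechi.
Delphine's share (£28,000) is divided into 2 shares of £14,000: Sibyl and Wendel each take £14,000.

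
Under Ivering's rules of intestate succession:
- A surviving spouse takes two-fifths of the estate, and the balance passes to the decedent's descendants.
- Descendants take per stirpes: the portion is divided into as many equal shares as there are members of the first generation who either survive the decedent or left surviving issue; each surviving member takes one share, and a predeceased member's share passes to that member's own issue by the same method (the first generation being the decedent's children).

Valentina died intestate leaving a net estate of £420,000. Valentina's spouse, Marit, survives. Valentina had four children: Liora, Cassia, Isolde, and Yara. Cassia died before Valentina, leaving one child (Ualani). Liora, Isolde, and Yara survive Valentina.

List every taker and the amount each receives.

Marit: £168,000; Liora: £63,000; Ualani: £63,000; Isolde: £63,000; Yara: £63,000

Marit takes two-fifths of £420,000 = £168,000. The remaining £252,000 passes to the descendants.
The descendants' portion (£252,000) is divided into 4 shares of £63,000: Liora, Isolde, and Yara each take £63,000; Cassia's £63,000 share passes to Cassia's issue.
Cassia's share (£63,000) passes entirely to Ualani.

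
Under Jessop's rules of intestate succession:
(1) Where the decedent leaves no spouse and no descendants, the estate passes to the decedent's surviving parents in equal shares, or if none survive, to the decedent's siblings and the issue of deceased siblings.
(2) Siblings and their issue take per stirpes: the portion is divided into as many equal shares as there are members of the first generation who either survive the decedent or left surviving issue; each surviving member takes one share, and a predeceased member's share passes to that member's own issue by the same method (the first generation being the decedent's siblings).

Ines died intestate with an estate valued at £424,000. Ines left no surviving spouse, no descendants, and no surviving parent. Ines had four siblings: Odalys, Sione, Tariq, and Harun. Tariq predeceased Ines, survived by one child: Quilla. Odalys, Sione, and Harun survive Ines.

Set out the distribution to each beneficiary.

Odalys: £106,000; Sione: £106,000; Quilla: £106,000; Harun: £106,000

The entire £424,000 passes to the siblings and their issue.
That amount (£424,000) is divided into 4 shares of £106,000: Odalys, Sione, and Harun each take £106,000; Tariq's £106,000 share passes to Tariq's issue.
Tariq's share (£106,000) passes entirely to Quilla.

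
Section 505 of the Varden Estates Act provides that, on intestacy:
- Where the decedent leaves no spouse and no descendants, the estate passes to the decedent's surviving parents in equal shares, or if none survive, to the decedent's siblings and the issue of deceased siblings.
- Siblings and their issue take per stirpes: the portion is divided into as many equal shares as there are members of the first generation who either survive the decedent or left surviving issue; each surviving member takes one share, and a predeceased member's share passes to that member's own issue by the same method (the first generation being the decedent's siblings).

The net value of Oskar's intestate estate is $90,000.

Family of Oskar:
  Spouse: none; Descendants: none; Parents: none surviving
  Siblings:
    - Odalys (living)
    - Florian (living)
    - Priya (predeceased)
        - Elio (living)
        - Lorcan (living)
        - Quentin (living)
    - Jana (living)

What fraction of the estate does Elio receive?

The entire $90,000 passes to the siblings and their issue.
That amount ($90,000) is divided into 4 shares of $22,500: Odalys, Florian, and Jana each take $22,500; Priya's $22,500 share passes to Priya's issue.
Priya's share ($22,500) is divided into 3 shares of $7,500: Elio, Lorcan, and Quentin each take $7,500.

Elio receives 1/12 of the estate.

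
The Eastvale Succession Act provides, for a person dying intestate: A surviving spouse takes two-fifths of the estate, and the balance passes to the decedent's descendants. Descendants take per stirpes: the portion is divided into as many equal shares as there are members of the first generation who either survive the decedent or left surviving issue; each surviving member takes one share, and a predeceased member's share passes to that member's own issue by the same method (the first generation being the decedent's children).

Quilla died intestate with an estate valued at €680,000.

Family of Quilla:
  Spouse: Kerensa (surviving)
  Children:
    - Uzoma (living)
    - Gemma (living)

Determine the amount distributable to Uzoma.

Kerensa takes two-fifths of €680,000 = €272,000. The remaining €408,000 passes to the descendants.
The descendants' portion (€408,000) is divided into 2 shares of €204,000: Uzoma and Gemma each take €204,000.

Uzoma receives €204,000.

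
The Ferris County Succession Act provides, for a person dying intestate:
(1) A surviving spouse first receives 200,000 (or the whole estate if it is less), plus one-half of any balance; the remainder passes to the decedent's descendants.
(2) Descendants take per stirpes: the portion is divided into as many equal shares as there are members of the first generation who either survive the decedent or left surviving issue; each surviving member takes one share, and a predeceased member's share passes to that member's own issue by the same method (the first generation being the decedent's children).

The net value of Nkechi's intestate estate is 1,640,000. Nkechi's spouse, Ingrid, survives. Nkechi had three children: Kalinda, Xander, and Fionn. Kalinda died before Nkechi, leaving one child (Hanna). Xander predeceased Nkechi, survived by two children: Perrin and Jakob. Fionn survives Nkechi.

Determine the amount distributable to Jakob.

Ingrid first takes 200,000, leaving a balance of 1,440,000. Ingrid then takes one-half of the balance (720,000), for a total of 920,000. The remaining 720,000 passes to the descendants.
The descendants' portion (720,000) is divided into 3 shares of 240,000: Fionn takes 240,000; Kalinda's 240,000 share passes to Kalinda's issue; Xander's 240,000 share passes to Xander's issue.
Kalinda's share (240,000) passes entirely to Hanna.
Xander's share (240,000) is divided into 2 shares of 120,000: Perrin and Jakob each take 120,000.

Jakob receives 120,000.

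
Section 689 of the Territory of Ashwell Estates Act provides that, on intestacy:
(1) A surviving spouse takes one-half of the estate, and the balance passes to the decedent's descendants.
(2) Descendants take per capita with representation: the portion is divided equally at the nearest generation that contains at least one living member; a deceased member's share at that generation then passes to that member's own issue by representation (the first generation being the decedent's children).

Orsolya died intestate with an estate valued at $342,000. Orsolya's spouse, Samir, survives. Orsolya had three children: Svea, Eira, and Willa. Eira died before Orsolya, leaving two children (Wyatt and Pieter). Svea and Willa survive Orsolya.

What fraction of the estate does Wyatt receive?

Wyatt receives 1/12 of the estate.

Samir takes one-half of $342,000 = $171,000. The remaining $171,000 passes to the descendants.
The descendants' portion ($171,000) is divided into 3 shares of $57,000: Svea and Willa each take $57,000; Eira's $57,000 share passes to Eira's issue.
Eira's share ($57,000) is divided into 2 shares of $28,500: Wyatt and Pieter each take $28,500.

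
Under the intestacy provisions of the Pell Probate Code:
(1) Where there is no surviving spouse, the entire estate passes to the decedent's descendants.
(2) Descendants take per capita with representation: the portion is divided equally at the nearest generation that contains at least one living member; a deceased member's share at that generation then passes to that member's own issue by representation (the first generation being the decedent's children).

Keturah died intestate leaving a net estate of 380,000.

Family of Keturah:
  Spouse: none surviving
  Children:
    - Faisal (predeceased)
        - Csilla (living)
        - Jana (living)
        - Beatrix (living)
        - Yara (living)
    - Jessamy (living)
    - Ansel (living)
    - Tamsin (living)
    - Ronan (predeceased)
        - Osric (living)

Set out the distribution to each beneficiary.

The entire 380,000 passes to the descendants.
That amount (380,000) is divided into 5 shares of 76,000: Jessamy, Ansel, and Tamsin each take 76,000; Faisal's 76,000 share passes to Faisal's issue; Ronan's 76,000 share passes to Ronan's issue.
Faisal's share (76,000) is divided into 4 shares of 19,000: Csilla, Jana, Beatrix, and Yara each take 19,000.
Ronan's share (76,000) passes entirely to Osric.

Csilla: 19,000; Jana: 19,000; Beatrix: 19,000; Yara: 19,000; Jessamy: 76,000; Ansel: 76,000; Tamsin: 76,000; Osric: 76,000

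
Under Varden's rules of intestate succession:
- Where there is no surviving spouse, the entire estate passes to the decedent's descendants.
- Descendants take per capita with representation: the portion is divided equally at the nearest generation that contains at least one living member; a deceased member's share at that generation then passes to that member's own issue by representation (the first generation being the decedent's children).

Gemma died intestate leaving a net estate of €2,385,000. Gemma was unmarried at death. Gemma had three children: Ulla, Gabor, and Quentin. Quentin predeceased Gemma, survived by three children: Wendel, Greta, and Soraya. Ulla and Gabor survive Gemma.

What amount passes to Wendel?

Wendel receives €265,000.

The entire €2,385,000 passes to the descendants.
That amount (€2,385,000) is divided into 3 shares of €795,000: Ulla and Gabor each take €795,000; Quentin's €795,000 share passes to Quentin's issue.
Quentin's share (€795,000) is divided into 3 shares of €265,000: Wendel, Greta, and Soraya each take €265,000.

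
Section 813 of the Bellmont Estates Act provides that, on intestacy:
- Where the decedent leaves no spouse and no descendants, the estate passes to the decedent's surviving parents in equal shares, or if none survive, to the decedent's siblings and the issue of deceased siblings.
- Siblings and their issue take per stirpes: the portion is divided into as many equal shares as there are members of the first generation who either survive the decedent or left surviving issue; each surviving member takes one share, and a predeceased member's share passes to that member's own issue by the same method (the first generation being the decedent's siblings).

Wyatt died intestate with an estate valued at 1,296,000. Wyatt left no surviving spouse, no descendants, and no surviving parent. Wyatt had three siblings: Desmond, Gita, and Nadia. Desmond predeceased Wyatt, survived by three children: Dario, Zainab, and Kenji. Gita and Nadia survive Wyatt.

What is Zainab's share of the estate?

The entire 1,296,000 passes to the siblings and their issue.
That amount (1,296,000) is divided into 3 shares of 432,000: Gita and Nadia each take 432,000; Desmond's 432,000 share passes to Desmond's issue.
Desmond's share (432,000) is divided into 3 shares of 144,000: Dario, Zainab, and Kenji each take 144,000.

Zainab receives 144,000.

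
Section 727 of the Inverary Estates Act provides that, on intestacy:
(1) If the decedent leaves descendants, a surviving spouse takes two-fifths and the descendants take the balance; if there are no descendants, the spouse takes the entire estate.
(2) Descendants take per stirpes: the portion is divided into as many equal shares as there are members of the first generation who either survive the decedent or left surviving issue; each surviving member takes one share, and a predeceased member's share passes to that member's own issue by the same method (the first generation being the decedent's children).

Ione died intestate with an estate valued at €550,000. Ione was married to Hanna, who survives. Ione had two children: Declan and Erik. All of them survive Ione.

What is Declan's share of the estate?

Hanna takes two-fifths of €550,000 = €220,000. The remaining €330,000 passes to the descendants.
The descendants' portion (€330,000) is divided into 2 shares of €165,000: Declan and Erik each take €165,000.

Declan receives €165,000.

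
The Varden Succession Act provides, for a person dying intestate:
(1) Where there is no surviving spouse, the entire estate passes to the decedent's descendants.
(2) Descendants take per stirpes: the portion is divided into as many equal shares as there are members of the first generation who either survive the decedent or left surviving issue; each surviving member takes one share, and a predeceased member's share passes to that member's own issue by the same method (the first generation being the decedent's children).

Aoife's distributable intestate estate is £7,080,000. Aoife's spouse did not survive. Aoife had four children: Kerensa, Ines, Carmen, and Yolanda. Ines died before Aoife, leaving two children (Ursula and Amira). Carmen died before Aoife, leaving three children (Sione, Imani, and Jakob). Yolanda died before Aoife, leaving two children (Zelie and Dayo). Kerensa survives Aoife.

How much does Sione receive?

Sione receives £590,000.

The entire £7,080,000 passes to the descendants.
That amount (£7,080,000) is divided into 4 shares of £1,770,000: Kerensa takes £1,770,000; Ines's £1,770,000 share passes to Ines's issue; Carmen's £1,770,000 share passes to Carmen's issue; Yolanda's £1,770,000 share passes to Yolanda's issue.
Ines's share (£1,770,000) is divided into 2 shares of £885,000: Ursula and Amira each take £885,000.
Carmen's share (£1,770,000) is divided into 3 shares of £590,000: Sione, Imani, and Jakob each take £590,000.
Yolanda's share (£1,770,000) is divided into 2 shares of £885,000: Zelie and Dayo each take £885,000.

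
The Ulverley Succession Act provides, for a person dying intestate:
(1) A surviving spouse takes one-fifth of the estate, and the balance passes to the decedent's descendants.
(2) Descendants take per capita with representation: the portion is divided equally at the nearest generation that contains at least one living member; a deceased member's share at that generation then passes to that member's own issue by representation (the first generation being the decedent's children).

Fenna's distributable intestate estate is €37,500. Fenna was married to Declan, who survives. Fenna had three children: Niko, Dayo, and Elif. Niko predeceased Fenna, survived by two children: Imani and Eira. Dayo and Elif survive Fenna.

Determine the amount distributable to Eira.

Eira receives €5,000.

Declan takes one-fifth of €37,500 = €7,500. The remaining €30,000 passes to the descendants.
The descendants' portion (€30,000) is divided into 3 shares of €10,000: Dayo and Elif each take €10,000; Niko's €10,000 share passes to Niko's issue.
Niko's share (€10,000) is divided into 2 shares of €5,000: Imani and Eira each take €5,000.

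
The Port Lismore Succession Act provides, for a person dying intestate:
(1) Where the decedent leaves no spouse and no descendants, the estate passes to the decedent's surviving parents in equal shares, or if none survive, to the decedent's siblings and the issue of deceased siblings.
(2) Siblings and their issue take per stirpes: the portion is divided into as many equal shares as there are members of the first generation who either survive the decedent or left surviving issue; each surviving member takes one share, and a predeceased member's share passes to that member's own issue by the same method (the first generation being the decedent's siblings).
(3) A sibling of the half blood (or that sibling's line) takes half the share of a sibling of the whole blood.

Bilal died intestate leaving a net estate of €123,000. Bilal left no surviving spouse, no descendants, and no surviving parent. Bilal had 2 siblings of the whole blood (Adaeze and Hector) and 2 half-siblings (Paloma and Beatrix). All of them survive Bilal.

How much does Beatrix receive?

The entire €123,000 passes to the siblings and their issue.
Counting each half-blood sibling's line as half a unit, there are 3 units in €123,000, so one unit is €41,000. Whole-blood lines (Adaeze and Hector) take €41,000 each; half-blood lines (Paloma and Beatrix) take €20,500 each.

Beatrix receives €20,500.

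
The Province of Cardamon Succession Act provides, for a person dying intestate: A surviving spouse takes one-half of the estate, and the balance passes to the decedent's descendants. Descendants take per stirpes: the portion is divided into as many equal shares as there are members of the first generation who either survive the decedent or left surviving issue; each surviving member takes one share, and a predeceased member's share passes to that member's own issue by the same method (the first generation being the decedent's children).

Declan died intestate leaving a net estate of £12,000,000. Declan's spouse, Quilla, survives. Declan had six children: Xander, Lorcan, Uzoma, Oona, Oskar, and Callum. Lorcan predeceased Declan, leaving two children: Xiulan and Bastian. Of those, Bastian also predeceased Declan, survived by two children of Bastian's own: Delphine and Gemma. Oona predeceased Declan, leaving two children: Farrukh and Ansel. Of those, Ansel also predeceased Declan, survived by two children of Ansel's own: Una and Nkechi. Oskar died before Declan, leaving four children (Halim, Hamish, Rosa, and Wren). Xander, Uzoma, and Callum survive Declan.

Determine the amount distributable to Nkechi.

Quilla takes one-half of £12,000,000 = £6,000,000. The remaining £6,000,000 passes to the descendants.
The descendants' portion (£6,000,000) is divided into 6 shares of £1,000,000: Xander, Uzoma, and Callum each take £1,000,000; Lorcan's £1,000,000 share passes to Lorcan's issue; Oona's £1,000,000 share passes to Oona's issue; Oskar's £1,000,000 share passes to Oskar's issue.
Lorcan's share (£1,000,000) is divided into 2 shares of £500,000: Xiulan takes £500,000; Bastian's £500,000 share passes to Bastian's issue.
Bastian's share (£500,000) is divided into 2 shares of £250,000: Delphine and Gemma each take £250,000.
Oona's share (£1,000,000) is divided into 2 shares of £500,000: Farrukh takes £500,000; Ansel's £500,000 share passes to Ansel's issue.
Ansel's share (£500,000) is divided into 2 shares of £250,000: Una and Nkechi each take £250,000.
Oskar's share (£1,000,000) is divided into 4 shares of £250,000: Halim, Hamish, Rosa, and Wren each take £250,000.

Nkechi receives £250,000.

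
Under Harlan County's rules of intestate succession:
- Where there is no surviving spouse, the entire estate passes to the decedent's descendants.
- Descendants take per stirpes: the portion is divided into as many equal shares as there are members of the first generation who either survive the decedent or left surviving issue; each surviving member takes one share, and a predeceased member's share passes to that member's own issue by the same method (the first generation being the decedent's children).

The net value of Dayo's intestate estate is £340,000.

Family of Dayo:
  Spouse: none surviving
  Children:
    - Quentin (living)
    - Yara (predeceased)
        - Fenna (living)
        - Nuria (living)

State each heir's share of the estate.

The entire £340,000 passes to the descendants.
That amount (£340,000) is divided into 2 shares of £170,000: Quentin takes £170,000; Yara's £170,000 share passes to Yara's issue.
Yara's share (£170,000) is divided into 2 shares of £85,000: Fenna and Nuria each take £85,000.

Quentin: £170,000; Fenna: £85,000; Nuria: £85,000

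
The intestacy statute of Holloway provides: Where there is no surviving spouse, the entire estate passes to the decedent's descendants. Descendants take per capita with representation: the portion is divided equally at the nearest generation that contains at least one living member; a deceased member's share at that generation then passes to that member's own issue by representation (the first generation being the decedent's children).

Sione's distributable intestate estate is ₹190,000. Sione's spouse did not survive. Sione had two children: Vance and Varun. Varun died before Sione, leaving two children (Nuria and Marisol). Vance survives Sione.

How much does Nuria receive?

Nuria receives ₹47,500.

The entire ₹190,000 passes to the descendants.
That amount (₹190,000) is divided into 2 shares of ₹95,000: Vance takes ₹95,000; Varun's ₹95,000 share passes to Varun's issue.
Varun's share (₹95,000) is divided into 2 shares of ₹47,500: Nuria and Marisol each take ₹47,500.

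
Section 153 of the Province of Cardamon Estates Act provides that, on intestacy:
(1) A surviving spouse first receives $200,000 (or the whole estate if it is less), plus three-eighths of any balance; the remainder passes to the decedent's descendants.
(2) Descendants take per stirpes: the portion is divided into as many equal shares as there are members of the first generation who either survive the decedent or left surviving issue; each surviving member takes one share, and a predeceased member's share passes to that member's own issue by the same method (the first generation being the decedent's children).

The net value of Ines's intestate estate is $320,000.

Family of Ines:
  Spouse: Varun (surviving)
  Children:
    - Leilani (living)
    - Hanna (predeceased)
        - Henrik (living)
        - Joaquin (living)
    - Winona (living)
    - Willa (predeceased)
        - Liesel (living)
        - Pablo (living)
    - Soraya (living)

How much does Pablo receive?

Varun first takes $200,000, leaving a balance of $120,000. Varun then takes three-eighths of the balance ($45,000), for a total of $245,000. The remaining $75,000 passes to the descendants.
The descendants' portion ($75,000) is divided into 5 shares of $15,000: Leilani, Winona, and Soraya each take $15,000; Hanna's $15,000 share passes to Hanna's issue; Willa's $15,000 share passes to Willa's issue.
Hanna's share ($15,000) is divided into 2 shares of $7,500: Henrik and Joaquin each take $7,500.
Willa's share ($15,000) is divided into 2 shares of $7,500: Liesel and Pablo each take $7,500.

Pablo receives $7,500.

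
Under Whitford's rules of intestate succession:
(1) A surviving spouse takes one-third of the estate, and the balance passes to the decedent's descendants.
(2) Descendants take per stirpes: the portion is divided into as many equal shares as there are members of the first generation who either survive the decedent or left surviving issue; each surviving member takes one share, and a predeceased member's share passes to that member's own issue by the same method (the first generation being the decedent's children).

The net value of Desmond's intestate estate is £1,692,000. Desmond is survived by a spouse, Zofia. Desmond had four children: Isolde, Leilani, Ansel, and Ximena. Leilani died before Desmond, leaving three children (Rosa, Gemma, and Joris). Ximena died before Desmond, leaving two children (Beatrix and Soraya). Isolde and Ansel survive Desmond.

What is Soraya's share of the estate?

Soraya receives £141,000.

Zofia takes one-third of £1,692,000 = £564,000. The remaining £1,128,000 passes to the descendants.
The descendants' portion (£1,128,000) is divided into 4 shares of £282,000: Isolde and Ansel each take £282,000; Leilani's £282,000 share passes to Leilani's issue; Ximena's £282,000 share passes to Ximena's issue.
Leilani's share (£282,000) is divided into 3 shares of £94,000: Rosa, Gemma, and Joris each take £94,000.
Ximena's share (£282,000) is divided into 2 shares of £141,000: Beatrix and Soraya each take £141,000.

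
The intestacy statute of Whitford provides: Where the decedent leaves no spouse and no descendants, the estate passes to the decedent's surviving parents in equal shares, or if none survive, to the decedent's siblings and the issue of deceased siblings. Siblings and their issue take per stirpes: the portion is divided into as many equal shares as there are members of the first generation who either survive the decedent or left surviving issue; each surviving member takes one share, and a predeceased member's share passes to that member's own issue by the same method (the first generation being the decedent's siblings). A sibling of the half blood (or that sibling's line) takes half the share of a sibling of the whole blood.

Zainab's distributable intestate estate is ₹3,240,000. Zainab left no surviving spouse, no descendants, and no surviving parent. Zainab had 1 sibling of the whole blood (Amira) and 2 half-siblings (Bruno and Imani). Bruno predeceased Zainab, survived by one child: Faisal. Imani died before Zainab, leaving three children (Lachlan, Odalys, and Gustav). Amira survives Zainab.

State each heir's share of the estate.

Faisal: ₹810,000; Amira: ₹1,620,000; Lachlan: ₹270,000; Odalys: ₹270,000; Gustav: ₹270,000

The entire ₹3,240,000 passes to the siblings and their issue.
Counting each half-blood sibling's line as half a unit, there are 2 units in ₹3,240,000, so one unit is ₹1,620,000. Whole-blood lines (Amira) take ₹1,620,000 each; half-blood lines (Bruno and Imani) take ₹810,000 each.
Bruno's share (₹810,000) passes entirely to Faisal.
Imani's share (₹810,000) is divided into 3 shares of ₹270,000: Lachlan, Odalys, and Gustav each take ₹270,000.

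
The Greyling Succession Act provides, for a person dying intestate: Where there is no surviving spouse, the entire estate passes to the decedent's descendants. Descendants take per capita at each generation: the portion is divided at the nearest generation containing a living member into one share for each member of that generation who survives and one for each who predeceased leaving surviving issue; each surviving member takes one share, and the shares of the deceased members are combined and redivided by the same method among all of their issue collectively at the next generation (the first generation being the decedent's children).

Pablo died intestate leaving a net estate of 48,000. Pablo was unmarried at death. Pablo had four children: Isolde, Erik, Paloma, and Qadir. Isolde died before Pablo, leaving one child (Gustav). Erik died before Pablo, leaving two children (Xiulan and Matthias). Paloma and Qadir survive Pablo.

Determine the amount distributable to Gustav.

Gustav receives 8,000.

The entire 48,000 passes to the descendants.
That amount (48,000) is divided at the children's generation into 4 shares of 12,000. Paloma and Qadir each take 12,000. The 2 shares of the deceased (Isolde and Erik) are combined into a pool of 24,000.
That pool (24,000) is divided at the grandchildren's generation equally among Gustav, Xiulan, and Matthias: 8,000 each.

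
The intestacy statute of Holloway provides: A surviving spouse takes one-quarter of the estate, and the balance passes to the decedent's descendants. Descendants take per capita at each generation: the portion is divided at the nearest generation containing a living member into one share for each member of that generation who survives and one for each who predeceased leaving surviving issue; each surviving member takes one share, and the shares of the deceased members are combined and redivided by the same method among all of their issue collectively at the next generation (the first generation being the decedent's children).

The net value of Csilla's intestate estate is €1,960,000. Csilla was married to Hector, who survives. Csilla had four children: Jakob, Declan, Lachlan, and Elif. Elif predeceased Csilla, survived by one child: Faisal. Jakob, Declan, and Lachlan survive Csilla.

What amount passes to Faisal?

Faisal receives €367,500.

Hector takes one-quarter of €1,960,000 = €490,000. The remaining €1,470,000 passes to the descendants.
The descendants' portion (€1,470,000) is divided at the children's generation into 4 shares of €367,500. Jakob, Declan, and Lachlan each take €367,500. The remaining share for the deceased Elif (€367,500) is carried to the next generation.
That pool (€367,500) passes entirely to Faisal, the sole taker at the grandchildren's generation.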